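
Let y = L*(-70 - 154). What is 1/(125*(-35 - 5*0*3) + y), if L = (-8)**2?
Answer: -1/18711 ≈ -5.3444e-5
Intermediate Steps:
L = 64
y = -14336 (y = 64*(-70 - 154) = 64*(-224) = -14336)
1/(125*(-35 - 5*0*3) + y) = 1/(125*(-35 - 5*0*3) - 14336) = 1/(125*(-35 + 0*3) - 14336) = 1/(125*(-35 + 0) - 14336) = 1/(125*(-35) - 14336) = 1/(-4375 - 14336) = 1/(-18711) = -1/18711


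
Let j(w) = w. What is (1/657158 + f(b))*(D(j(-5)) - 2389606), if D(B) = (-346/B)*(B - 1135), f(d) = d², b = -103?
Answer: -8604909933120081/328579 ≈ -2.6188e+10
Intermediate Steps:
D(B) = -346*(-1135 + B)/B (D(B) = (-346/B)*(-1135 + B) = -346*(-1135 + B)/B)
(1/657158 + f(b))*(D(j(-5)) - 2389606) = (1/657158 + (-103)²)*((-346 + 392710/(-5)) - 2389606) = (1/657158 + 10609)*((-346 + 392710*(-⅕)) - 2389606) = 6971789223*((-346 - 78542) - 2389606)/657158 = 6971789223*(-78888 - 2389606)/657158 = (6971789223/657158)*(-2468494) = -8604909933120081/328579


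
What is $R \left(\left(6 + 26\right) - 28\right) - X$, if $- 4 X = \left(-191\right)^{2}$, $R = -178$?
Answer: $\frac{33633}{4} \approx 8408.3$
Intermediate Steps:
$X = - \frac{36481}{4}$ ($X = - \frac{\left(-191\right)^{2}}{4} = \left(- \frac{1}{4}\right) 36481 = - \frac{36481}{4} \approx -9120.3$)
$R \left(\left(6 + 26\right) - 28\right) - X = - 178 \left(\left(6 + 26\right) - 28\right) - - \frac{36481}{4} = - 178 \left(32 - 28\right) + \frac{36481}{4} = \left(-178\right) 4 + \frac{36481}{4} = -712 + \frac{36481}{4} = \frac{33633}{4}$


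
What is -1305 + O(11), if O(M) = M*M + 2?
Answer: -1182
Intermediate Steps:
O(M) = 2 + M² (O(M) = M² + 2 = 2 + M²)
-1305 + O(11) = -1305 + (2 + 11²) = -1305 + (2 + 121) = -1305 + 123 = -1182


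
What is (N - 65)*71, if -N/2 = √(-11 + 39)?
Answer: -4615 - 284*√7 ≈ -5366.4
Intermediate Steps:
N = -4*√7 (N = -2*√(-11 + 39) = -4*√7 ≈ -10.583)
(N - 65)*71 = (-4*√7 - 65)*71 = (-65 - 4*√7)*71 = -4615 - 284*√7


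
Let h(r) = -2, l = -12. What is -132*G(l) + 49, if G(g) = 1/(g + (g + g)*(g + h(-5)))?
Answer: 1312/27 ≈ 48.593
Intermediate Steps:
G(g) = 1/(g + 2*g*(-2 + g)) (G(g) = 1/(g + (g + g)*(g - 2)) = 1/(g + (2*g)*(-2 + g)) = 1/(g + 2*g*(-2 + g)))
-132*G(l) + 49 = -132/((-12)*(-3 + 2*(-12))) + 49 = -(-11)/(-3 - 24) + 49 = -(-11)/(-27) + 49 = -(-11)*(-1)/27 + 49 = -132*1/324 + 49 = -11/27 + 49 = 1312/27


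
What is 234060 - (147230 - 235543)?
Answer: 322373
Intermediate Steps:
234060 - (147230 - 235543) = 234060 - 1*(-88313) = 234060 + 88313 = 322373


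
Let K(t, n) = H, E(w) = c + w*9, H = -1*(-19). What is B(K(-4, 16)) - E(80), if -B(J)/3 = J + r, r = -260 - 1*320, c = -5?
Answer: 968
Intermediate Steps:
r = -580 (r = -260 - 320 = -580)
H = 19
E(w) = -5 + 9*w (E(w) = -5 + w*9 = -5 + 9*w)
K(t, n) = 19
B(J) = 1740 - 3*J (B(J) = -3*(J - 580) = -3*(-580 + J) = 1740 - 3*J)
B(K(-4, 16)) - E(80) = (1740 - 3*19) - (-5 + 9*80) = (1740 - 57) - (-5 + 720) = 1683 - 1*715 = 1683 - 715 = 968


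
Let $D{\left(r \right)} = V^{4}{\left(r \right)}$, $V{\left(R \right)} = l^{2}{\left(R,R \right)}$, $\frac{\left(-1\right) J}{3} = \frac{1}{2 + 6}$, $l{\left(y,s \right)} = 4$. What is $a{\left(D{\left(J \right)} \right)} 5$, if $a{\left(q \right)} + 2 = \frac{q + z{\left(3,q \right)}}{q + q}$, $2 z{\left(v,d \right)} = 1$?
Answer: $- \frac{1966075}{262144} \approx -7.5$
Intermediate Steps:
$z{\left(v,d \right)} = \frac{1}{2}$ ($z{\left(v,d \right)} = \frac{1}{2} \cdot 1 = \frac{1}{2}$)
$J = - \frac{3}{8}$ ($J = - \frac{3}{2 + 6} = - \frac{3}{8} \approx -0.375$)
$V{\left(R \right)} = 16$ ($V{\left(R \right)} = 4^{2} = 16$)
$D{\left(r \right)} = 65536$ ($D{\left(r \right)} = 16^{4} = 65536$)
$a{\left(q \right)} = -2 + \frac{\frac{1}{2} + q}{2 q}$ ($a{\left(q \right)} = -2 + \frac{q + \frac{1}{2}}{q + q} = -2 + \frac{\frac{1}{2} + q}{2 q}$)
$a{\left(D{\left(J \right)} \right)} 5 = \frac{1 - 393216}{4 \cdot 65536} \cdot 5 = \frac{1}{4} \cdot \frac{1}{65536} \left(1 - 393216\right) 5 = \frac{1}{4} \cdot \frac{1}{65536} \left(-393215\right) 5 = \left(- \frac{393215}{262144}\right) 5 = - \frac{1966075}{262144}$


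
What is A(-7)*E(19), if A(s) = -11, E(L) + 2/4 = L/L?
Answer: -11/2 ≈ -5.5000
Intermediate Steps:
E(L) = ½ (E(L) = -½ + L/L = -½ + 1 = ½)
A(-7)*E(19) = -11*½ = -11/2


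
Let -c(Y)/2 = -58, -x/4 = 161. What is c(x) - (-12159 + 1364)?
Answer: 10911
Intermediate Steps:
x = -644 (x = -4*161 = -644)
c(Y) = 116 (c(Y) = -2*(-58) = 116)
c(x) - (-12159 + 1364) = 116 - (-12159 + 1364) = 116 - 1*(-10795) = 116 + 10795 = 10911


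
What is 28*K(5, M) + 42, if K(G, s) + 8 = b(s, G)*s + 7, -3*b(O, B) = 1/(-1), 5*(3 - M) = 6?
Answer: 154/5 ≈ 30.800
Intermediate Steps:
M = 9/5 (M = 3 - 1/5*6 = 3 - 6/5 = 9/5 ≈ 1.8000)
b(O, B) = 1/3 (b(O, B) = -1/(3*(-1)) = -(-1)/3 = -1/3*(-1) = 1/3)
K(G, s) = -1 + s/3 (K(G, s) = -8 + (s/3 + 7) = -8 + (7 + s/3) = -1 + s/3)
28*K(5, M) + 42 = 28*(-1 + (1/3)*(9/5)) + 42 = 28*(-1 + 3/5) + 42 = 28*(-2/5) + 42 = -56/5 + 42 = 154/5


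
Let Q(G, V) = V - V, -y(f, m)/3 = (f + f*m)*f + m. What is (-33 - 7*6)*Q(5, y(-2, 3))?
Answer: 0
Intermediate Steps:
y(f, m) = -3*m - 3*f*(f + f*m) (y(f, m) = -3*((f + f*m)*f + m) = -3*(f*(f + f*m) + m) = -3*(m + f*(f + f*m)) = -3*m - 3*f*(f + f*m))
Q(G, V) = 0
(-33 - 7*6)*Q(5, y(-2, 3)) = (-33 - 7*6)*0 = (-33 - 42)*0 = -75*0 = 0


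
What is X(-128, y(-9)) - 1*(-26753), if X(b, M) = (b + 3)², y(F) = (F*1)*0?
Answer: 42378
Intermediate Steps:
y(F) = 0 (y(F) = F*0 = 0)
X(b, M) = (3 + b)²
X(-128, y(-9)) - 1*(-26753) = (3 - 128)² - 1*(-26753) = (-125)² + 26753 = 15625 + 26753 = 42378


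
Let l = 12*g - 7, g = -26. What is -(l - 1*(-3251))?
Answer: -2932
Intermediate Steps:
l = -319 (l = 12*(-26) - 7 = -312 - 7 = -319)
-(l - 1*(-3251)) = -(-319 - 1*(-3251)) = -(-319 + 3251) = -1*2932 = -2932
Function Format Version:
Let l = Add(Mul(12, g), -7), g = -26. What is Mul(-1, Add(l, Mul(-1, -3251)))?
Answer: -2932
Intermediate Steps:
l = -319 (l = Add(Mul(12, -26), -7) = Add(-312, -7) = -319)
Mul(-1, Add(l, Mul(-1, -3251))) = Mul(-1, Add(-319, Mul(-1, -3251))) = Mul(-1, Add(-319, 3251)) = Mul(-1, 2932) = -2932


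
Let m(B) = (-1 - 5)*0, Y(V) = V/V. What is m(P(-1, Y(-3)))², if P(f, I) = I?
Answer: 0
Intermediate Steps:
Y(V) = 1
m(B) = 0 (m(B) = -6*0 = 0)
m(P(-1, Y(-3)))² = 0² = 0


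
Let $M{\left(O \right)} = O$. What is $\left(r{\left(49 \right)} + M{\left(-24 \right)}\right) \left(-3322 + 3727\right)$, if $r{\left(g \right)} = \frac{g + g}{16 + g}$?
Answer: $- \frac{118422}{13} \approx -9109.4$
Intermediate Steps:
$r{\left(g \right)} = \frac{2 g}{16 + g}$
$\left(r{\left(49 \right)} + M{\left(-24 \right)}\right) \left(-3322 + 3727\right) = \left(2 \cdot 49 \frac{1}{16 + 49} - 24\right) \left(-3322 + 3727\right) = \left(2 \cdot 49 \cdot \frac{1}{65} - 24\right) 405 = \left(\frac{98}{65} - 24\right) 405 = \left(- \frac{1462}{65}\right) 405 = - \frac{118422}{13}$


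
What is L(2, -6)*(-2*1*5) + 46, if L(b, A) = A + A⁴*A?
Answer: 77866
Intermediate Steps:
L(b, A) = A + A⁵
L(2, -6)*(-2*1*5) + 46 = (-6 + (-6)⁵)*(-2*1*5) + 46 = (-6 - 7776)*(-2*5) + 46 = -7782*(-10) + 46 = 77820 + 46 = 77866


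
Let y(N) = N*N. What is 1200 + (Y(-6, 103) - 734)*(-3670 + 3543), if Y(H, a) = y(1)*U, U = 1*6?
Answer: 93656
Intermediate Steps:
y(N) = N²
U = 6
Y(H, a) = 6 (Y(H, a) = 1²*6 = 1*6 = 6)
1200 + (Y(-6, 103) - 734)*(-3670 + 3543) = 1200 + (6 - 734)*(-3670 + 3543) = 1200 - 728*(-127) = 1200 + 92456 = 93656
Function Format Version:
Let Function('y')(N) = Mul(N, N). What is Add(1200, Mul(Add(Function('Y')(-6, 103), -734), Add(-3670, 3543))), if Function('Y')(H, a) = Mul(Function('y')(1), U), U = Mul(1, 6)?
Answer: 93656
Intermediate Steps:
Function('y')(N) = Pow(N, 2)
U = 6
Function('Y')(H, a) = 6 (Function('Y')(H, a) = Mul(Pow(1, 2), 6) = Mul(1, 6) = 6)
Add(1200, Mul(Add(Function('Y')(-6, 103), -734), Add(-3670, 3543))) = Add(1200, Mul(Add(6, -734), Add(-3670, 3543))) = Add(1200, Mul(-728, -127)) = Add(1200, 92456) = 93656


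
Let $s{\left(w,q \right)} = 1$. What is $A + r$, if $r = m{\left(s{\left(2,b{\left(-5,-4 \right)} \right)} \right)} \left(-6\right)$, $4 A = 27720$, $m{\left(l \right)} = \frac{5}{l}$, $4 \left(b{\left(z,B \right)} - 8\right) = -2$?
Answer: $6900$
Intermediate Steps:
$b{\left(z,B \right)} = \frac{15}{2}$ ($b{\left(z,B \right)} = 8 + \frac{1}{4} \left(-2\right) = 8 - \frac{1}{2} = \frac{15}{2}$)
$A = 6930$ ($A = \frac{1}{4} \cdot 27720 = 6930$)
$r = -30$ ($r = \frac{5}{1} \left(-6\right) = 5 \cdot 1 \left(-6\right) = 5 \left(-6\right) = -30$)
$A + r = 6930 - 30 = 6900$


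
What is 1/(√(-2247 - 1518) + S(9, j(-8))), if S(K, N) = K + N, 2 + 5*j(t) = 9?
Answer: 260/96829 - 25*I*√3765/96829 ≈ 0.0026851 - 0.015842*I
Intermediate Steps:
j(t) = 7/5 (j(t) = -⅖ + (⅕)*9 = -⅖ + 9/5 = 7/5)
1/(√(-2247 - 1518) + S(9, j(-8))) = 1/(√(-2247 - 1518) + (9 + 7/5)) = 1/(√(-3765) + 52/5) = 1/(I*√3765 + 52/5) = 1/(52/5 + I*√3765)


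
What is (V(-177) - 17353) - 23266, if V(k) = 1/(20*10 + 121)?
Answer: -13038698/321 ≈ -40619.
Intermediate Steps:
V(k) = 1/321 (V(k) = 1/(200 + 121) = 1/321)
(V(-177) - 17353) - 23266 = (1/321 - 17353) - 23266 = -5570312/321 - 23266 = -13038698/321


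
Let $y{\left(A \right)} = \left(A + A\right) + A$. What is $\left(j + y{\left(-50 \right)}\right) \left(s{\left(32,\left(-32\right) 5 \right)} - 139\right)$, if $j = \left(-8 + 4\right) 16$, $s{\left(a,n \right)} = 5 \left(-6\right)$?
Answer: $36166$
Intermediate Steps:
$s{\left(a,n \right)} = -30$
$y{\left(A \right)} = 3 A$ ($y{\left(A \right)} = 2 A + A = 3 A$)
$j = -64$ ($j = \left(-4\right) 16 = -64$)
$\left(j + y{\left(-50 \right)}\right) \left(s{\left(32,\left(-32\right) 5 \right)} - 139\right) = \left(-64 + 3 \left(-50\right)\right) \left(-30 - 139\right) = \left(-64 - 150\right) \left(-169\right) = \left(-214\right) \left(-169\right) = 36166$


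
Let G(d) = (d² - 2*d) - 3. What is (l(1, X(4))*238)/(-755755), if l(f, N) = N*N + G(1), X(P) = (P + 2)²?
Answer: -43928/107965 ≈ -0.40687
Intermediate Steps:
G(d) = -3 + d² - 2*d
X(P) = (2 + P)²
l(f, N) = -4 + N² (l(f, N) = N*N + (-3 + 1² - 2*1) = N² + (-3 + 1 - 2) = N² - 4 = -4 + N²)
(l(1, X(4))*238)/(-755755) = ((-4 + ((2 + 4)²)²)*238)/(-755755) = ((-4 + (6²)²)*238)*(-1/755755) = ((-4 + 36²)*238)*(-1/755755) = ((-4 + 1296)*238)*(-1/755755) = (1292*238)*(-1/755755) = 307496*(-1/755755) = -43928/107965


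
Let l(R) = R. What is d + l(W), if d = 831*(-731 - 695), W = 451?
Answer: -1184555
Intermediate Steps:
d = -1185006 (d = 831*(-1426) = -1185006)
d + l(W) = -1185006 + 451 = -1184555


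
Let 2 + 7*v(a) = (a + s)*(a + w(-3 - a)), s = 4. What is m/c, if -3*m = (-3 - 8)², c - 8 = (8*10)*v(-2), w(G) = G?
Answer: 847/1752 ≈ 0.48345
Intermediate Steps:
v(a) = -2 - 3*a/7 (v(a) = -2/7 + ((a + 4)*(a + (-3 - a)))/7 = -2/7 + ((4 + a)*(-3))/7 = -2/7 + (-12 - 3*a)/7 = -2/7 + (-12/7 - 3*a/7) = -2 - 3*a/7)
c = -584/7 (c = 8 + (8*10)*(-2 - 3/7*(-2)) = 8 + 80*(-2 + 6/7) = 8 + 80*(-8/7) = 8 - 640/7 = -584/7 ≈ -83.429)
m = -121/3 (m = -(-3 - 8)²/3 = -⅓*(-11)² = -⅓*121 = -121/3 ≈ -40.333)
m/c = -121/(3*(-584/7)) = -121/3*(-7/584) = 847/1752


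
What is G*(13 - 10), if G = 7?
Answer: 21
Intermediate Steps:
G*(13 - 10) = 7*(13 - 10) = 7*3 = 21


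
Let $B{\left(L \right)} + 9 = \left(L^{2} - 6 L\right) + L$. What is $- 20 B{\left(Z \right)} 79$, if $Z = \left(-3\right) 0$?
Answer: $14220$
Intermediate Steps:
$Z = 0$
$B{\left(L \right)} = -9 + L^{2} - 5 L$ ($B{\left(L \right)} = -9 + \left(\left(L^{2} - 6 L\right) + L\right) = -9 + \left(L^{2} - 5 L\right) = -9 + L^{2} - 5 L$)
$- 20 B{\left(Z \right)} 79 = - 20 \left(-9 + 0^{2} - 0\right) 79 = - 20 \left(-9 + 0 + 0\right) 79 = \left(-20\right) \left(-9\right) 79 = 180 \cdot 79 = 14220$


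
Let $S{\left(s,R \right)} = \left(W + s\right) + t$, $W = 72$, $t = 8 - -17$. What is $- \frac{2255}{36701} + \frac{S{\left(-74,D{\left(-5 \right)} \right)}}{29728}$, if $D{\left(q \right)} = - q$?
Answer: $- \frac{66192517}{1091047328} \approx -0.060669$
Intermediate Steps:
$t = 25$ ($t = 8 + 17 = 25$)
$S{\left(s,R \right)} = 97 + s$ ($S{\left(s,R \right)} = \left(72 + s\right) + 25 = 97 + s$)
$- \frac{2255}{36701} + \frac{S{\left(-74,D{\left(-5 \right)} \right)}}{29728} = - \frac{2255}{36701} + \frac{97 - 74}{29728} = \left(-2255\right) \frac{1}{36701} + 23 \cdot \frac{1}{29728} = - \frac{2255}{36701} + \frac{23}{29728} = - \frac{66192517}{1091047328}$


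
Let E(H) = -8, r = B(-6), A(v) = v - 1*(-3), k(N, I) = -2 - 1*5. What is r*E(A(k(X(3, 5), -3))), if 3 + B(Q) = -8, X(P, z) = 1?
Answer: 88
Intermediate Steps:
k(N, I) = -7 (k(N, I) = -2 - 5 = -7)
B(Q) = -11 (B(Q) = -3 - 8 = -11)
A(v) = 3 + v (A(v) = v + 3 = 3 + v)
r = -11
r*E(A(k(X(3, 5), -3))) = -11*(-8) = 88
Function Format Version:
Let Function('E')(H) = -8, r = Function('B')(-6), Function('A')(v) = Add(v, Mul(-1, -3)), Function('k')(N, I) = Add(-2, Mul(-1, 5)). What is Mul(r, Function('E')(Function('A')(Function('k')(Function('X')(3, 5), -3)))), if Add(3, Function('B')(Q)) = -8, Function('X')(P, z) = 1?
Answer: 88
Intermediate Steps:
Function('k')(N, I) = -7 (Function('k')(N, I) = Add(-2, -5) = -7)
Function('B')(Q) = -11 (Function('B')(Q) = Add(-3, -8) = -11)
Function('A')(v) = Add(3, v) (Function('A')(v) = Add(v, 3) = Add(3, v))
r = -11
Mul(r, Function('E')(Function('A')(Function('k')(Function('X')(3, 5), -3)))) = Mul(-11, -8) = 88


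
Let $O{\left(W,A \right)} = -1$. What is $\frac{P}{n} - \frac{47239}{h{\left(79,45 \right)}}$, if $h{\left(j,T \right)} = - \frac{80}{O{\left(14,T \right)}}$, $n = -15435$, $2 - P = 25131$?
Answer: $- \frac{145424729}{246960} \approx -588.86$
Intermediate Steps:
$P = -25129$ ($P = 2 - 25131 = -25129$)
$h{\left(j,T \right)} = 80$ ($h{\left(j,T \right)} = - \frac{80}{-1} = \left(-80\right) \left(-1\right) = 80$)
$\frac{P}{n} - \frac{47239}{h{\left(79,45 \right)}} = - \frac{25129}{-15435} - \frac{47239}{80} = \left(-25129\right) \left(- \frac{1}{15435}\right) - \frac{47239}{80} = \frac{25129}{15435} - \frac{47239}{80} = - \frac{145424729}{246960}$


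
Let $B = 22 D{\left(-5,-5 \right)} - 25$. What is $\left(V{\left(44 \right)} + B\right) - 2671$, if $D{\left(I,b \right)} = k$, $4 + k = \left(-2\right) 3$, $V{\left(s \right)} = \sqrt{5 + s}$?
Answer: $-2909$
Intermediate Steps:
$k = -10$ ($k = -4 - 6 = -10$)
$D{\left(I,b \right)} = -10$
$B = -245$ ($B = 22 \left(-10\right) - 25 = -220 - 25 = -245$)
$\left(V{\left(44 \right)} + B\right) - 2671 = \left(\sqrt{5 + 44} - 245\right) - 2671 = \left(\sqrt{49} - 245\right) - 2671 = \left(7 - 245\right) - 2671 = -238 - 2671 = -2909$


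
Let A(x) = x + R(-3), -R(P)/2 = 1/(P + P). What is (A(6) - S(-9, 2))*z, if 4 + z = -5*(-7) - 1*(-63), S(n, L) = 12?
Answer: -1598/3 ≈ -532.67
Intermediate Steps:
R(P) = -1/P (R(P) = -2/(P + P) = -2*1/(2*P) = -1/P)
z = 94 (z = -4 + (-5*(-7) - 1*(-63)) = -4 + (35 + 63) = -4 + 98 = 94)
A(x) = ⅓ + x (A(x) = x - 1/(-3) = x - 1*(-⅓) = x + ⅓ = ⅓ + x)
(A(6) - S(-9, 2))*z = ((⅓ + 6) - 1*12)*94 = (19/3 - 12)*94 = -17/3*94 = -1598/3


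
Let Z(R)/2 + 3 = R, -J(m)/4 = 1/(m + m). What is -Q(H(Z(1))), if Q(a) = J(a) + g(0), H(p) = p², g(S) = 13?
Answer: -103/8 ≈ -12.875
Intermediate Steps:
J(m) = -2/m (J(m) = -4/(m + m) = -4*1/(2*m) = -2/m)
Z(R) = -6 + 2*R
Q(a) = 13 - 2/a (Q(a) = -2/a + 13 = 13 - 2/a)
-Q(H(Z(1))) = -(13 - 2/(-6 + 2*1)²) = -(13 - 2/(-6 + 2)²) = -(13 - 2/((-4)²)) = -(13 - 2/16) = -(13 - 2*1/16) = -(13 - ⅛) = -1*103/8 = -103/8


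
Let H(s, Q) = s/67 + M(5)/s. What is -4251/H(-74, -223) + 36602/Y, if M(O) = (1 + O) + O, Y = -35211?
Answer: 2268794356/669009 ≈ 3391.3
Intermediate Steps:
M(O) = 1 + 2*O
H(s, Q) = 11/s + s/67 (H(s, Q) = s/67 + (1 + 2*5)/s = s*(1/67) + (1 + 10)/s = s/67 + 11/s = 11/s + s/67)
-4251/H(-74, -223) + 36602/Y = -4251/(11/(-74) + (1/67)*(-74)) + 36602/(-35211) = -4251/(11*(-1/74) - 74/67) + 36602*(-1/35211) = -4251/(-11/74 - 74/67) - 36602/35211 = -4251/(-6213/4958) - 36602/35211 = -4251*(-4958/6213) - 36602/35211 = 64454/19 - 36602/35211 = 2268794356/669009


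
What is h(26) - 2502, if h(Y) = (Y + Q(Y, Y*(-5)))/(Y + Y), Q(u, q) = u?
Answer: -2501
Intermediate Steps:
h(Y) = 1 (h(Y) = (Y + Y)/(Y + Y) = (2*Y)/((2*Y)) = (2*Y)*(1/(2*Y)) = 1)
h(26) - 2502 = 1 - 2502 = -2501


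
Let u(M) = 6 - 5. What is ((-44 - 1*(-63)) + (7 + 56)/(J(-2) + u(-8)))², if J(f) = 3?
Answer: 19321/16 ≈ 1207.6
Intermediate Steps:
u(M) = 1
((-44 - 1*(-63)) + (7 + 56)/(J(-2) + u(-8)))² = ((-44 - 1*(-63)) + (7 + 56)/(3 + 1))² = ((-44 + 63) + 63/4)² = (19 + 63*(¼))² = (19 + 63/4)² = (139/4)² = 19321/16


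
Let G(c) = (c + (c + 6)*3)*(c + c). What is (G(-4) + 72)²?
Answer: 3136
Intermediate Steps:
G(c) = 2*c*(18 + 4*c) (G(c) = (c + (6 + c)*3)*(2*c) = (c + (18 + 3*c))*(2*c) = (18 + 4*c)*(2*c) = 2*c*(18 + 4*c))
(G(-4) + 72)² = (4*(-4)*(9 + 2*(-4)) + 72)² = (4*(-4)*(9 - 8) + 72)² = (4*(-4)*1 + 72)² = (-16 + 72)² = 56² = 3136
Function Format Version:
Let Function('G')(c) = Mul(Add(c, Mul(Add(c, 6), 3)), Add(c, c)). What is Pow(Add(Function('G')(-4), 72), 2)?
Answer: 3136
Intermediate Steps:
Function('G')(c) = Mul(2, c, Add(18, Mul(4, c))) (Function('G')(c) = Mul(Add(c, Mul(Add(6, c), 3)), Mul(2, c)) = Mul(Add(c, Add(18, Mul(3, c))), Mul(2, c)) = Mul(Add(18, Mul(4, c)), Mul(2, c)) = Mul(2, c, Add(18, Mul(4, c))))
Pow(Add(Function('G')(-4), 72), 2) = Pow(Add(Mul(4, -4, Add(9, Mul(2, -4))), 72), 2) = Pow(Add(Mul(4, -4, Add(9, -8)), 72), 2) = Pow(Add(Mul(4, -4, 1), 72), 2) = Pow(Add(-16, 72), 2) = Pow(56, 2) = 3136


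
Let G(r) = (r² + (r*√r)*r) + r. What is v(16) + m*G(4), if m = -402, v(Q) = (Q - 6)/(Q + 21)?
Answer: -773438/37 ≈ -20904.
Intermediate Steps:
v(Q) = (-6 + Q)/(21 + Q)
G(r) = r + r² + r^(5/2) (G(r) = (r² + r^(3/2)*r) + r = (r² + r^(5/2)) + r = r + r² + r^(5/2))
v(16) + m*G(4) = (-6 + 16)/(21 + 16) - 402*(4 + 4² + 4^(5/2)) = 10/37 - 402*(4 + 16 + 32) = (1/37)*10 - 402*52 = 10/37 - 20904 = -773438/37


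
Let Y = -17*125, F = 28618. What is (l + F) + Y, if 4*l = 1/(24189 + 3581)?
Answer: 2942842441/111080 ≈ 26493.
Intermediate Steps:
l = 1/111080 (l = 1/(4*(24189 + 3581)) = (1/4)/27770 = (1/4)*(1/27770) = 1/111080 ≈ 9.0025e-6)
Y = -2125
(l + F) + Y = (1/111080 + 28618) - 2125 = 3178887441/111080 - 2125 = 2942842441/111080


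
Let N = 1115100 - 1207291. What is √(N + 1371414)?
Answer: √1279223 ≈ 1131.0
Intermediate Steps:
N = -92191
√(N + 1371414) = √(-92191 + 1371414) = √1279223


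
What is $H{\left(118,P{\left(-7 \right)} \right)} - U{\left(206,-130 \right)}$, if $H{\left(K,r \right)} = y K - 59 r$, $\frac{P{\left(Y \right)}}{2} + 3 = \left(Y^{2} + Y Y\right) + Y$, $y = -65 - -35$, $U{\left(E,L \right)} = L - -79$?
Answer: $-13873$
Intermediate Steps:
$U{\left(E,L \right)} = 79 + L$ ($U{\left(E,L \right)} = L + 79 = 79 + L$)
$y = -30$ ($y = -65 + 35 = -30$)
$P{\left(Y \right)} = -6 + 2 Y + 4 Y^{2}$ ($P{\left(Y \right)} = -6 + 2 \left(\left(Y^{2} + Y Y\right) + Y\right) = -6 + 2 \left(\left(Y^{2} + Y^{2}\right) + Y\right) = -6 + 2 \left(2 Y^{2} + Y\right) = -6 + 2 \left(Y + 2 Y^{2}\right) = -6 + \left(2 Y + 4 Y^{2}\right) = -6 + 2 Y + 4 Y^{2}$)
$H{\left(K,r \right)} = - 59 r - 30 K$ ($H{\left(K,r \right)} = - 30 K - 59 r = - 59 r - 30 K$)
$H{\left(118,P{\left(-7 \right)} \right)} - U{\left(206,-130 \right)} = \left(- 59 \left(-6 + 2 \left(-7\right) + 4 \left(-7\right)^{2}\right) - 3540\right) - \left(79 - 130\right) = \left(- 59 \left(-6 - 14 + 4 \cdot 49\right) - 3540\right) - -51 = \left(- 59 \left(-6 - 14 + 196\right) - 3540\right) + 51 = \left(\left(-59\right) 176 - 3540\right) + 51 = \left(-10384 - 3540\right) + 51 = -13924 + 51 = -13873$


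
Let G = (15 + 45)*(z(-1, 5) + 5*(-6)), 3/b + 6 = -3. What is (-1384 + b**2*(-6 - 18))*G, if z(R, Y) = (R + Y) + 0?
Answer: 2163200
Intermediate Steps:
b = -1/3 (b = 3/(-6 - 3) = 3/(-9) = 3*(-1/9) = -1/3 ≈ -0.33333)
z(R, Y) = R + Y
G = -1560 (G = (15 + 45)*((-1 + 5) + 5*(-6)) = 60*(4 - 30) = 60*(-26) = -1560)
(-1384 + b**2*(-6 - 18))*G = (-1384 + (-1/3)**2*(-6 - 18))*(-1560) = (-1384 + (1/9)*(-24))*(-1560) = (-1384 - 8/3)*(-1560) = -4160/3*(-1560) = 2163200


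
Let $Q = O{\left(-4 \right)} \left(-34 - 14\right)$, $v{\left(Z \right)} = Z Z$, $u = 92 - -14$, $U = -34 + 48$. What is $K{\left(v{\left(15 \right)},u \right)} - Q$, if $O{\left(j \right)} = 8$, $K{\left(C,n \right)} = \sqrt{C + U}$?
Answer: $384 + \sqrt{239} \approx 399.46$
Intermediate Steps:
$U = 14$
$u = 106$ ($u = 92 + 14 = 106$)
$v{\left(Z \right)} = Z^{2}$
$K{\left(C,n \right)} = \sqrt{14 + C}$ ($K{\left(C,n \right)} = \sqrt{C + 14} = \sqrt{14 + C}$)
$Q = -384$ ($Q = 8 \left(-34 - 14\right) = 8 \left(-48\right) = -384$)
$K{\left(v{\left(15 \right)},u \right)} - Q = \sqrt{14 + 15^{2}} - -384 = \sqrt{14 + 225} + 384 = \sqrt{239} + 384 = 384 + \sqrt{239}$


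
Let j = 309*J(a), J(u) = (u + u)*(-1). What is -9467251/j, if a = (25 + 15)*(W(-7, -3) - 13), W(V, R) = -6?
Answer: -9467251/469680 ≈ -20.157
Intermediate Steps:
a = -760 (a = (25 + 15)*(-6 - 13) = 40*(-19) = -760)
J(u) = -2*u (J(u) = (2*u)*(-1) = -2*u)
j = 469680 (j = 309*(-2*(-760)) = 309*1520 = 469680)
-9467251/j = -9467251/469680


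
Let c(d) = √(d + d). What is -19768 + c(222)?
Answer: -19768 + 2*√111 ≈ -19747.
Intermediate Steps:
c(d) = √2*√d (c(d) = √(2*d) = √2*√d)
-19768 + c(222) = -19768 + √2*√222 = -19768 + 2*√111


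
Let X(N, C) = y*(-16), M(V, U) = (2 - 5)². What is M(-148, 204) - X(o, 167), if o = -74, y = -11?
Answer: -167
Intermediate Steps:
M(V, U) = 9 (M(V, U) = (-3)² = 9)
X(N, C) = 176 (X(N, C) = -11*(-16) = 176)
M(-148, 204) - X(o, 167) = 9 - 1*176 = 9 - 176 = -167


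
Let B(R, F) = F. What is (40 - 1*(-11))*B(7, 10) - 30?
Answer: 480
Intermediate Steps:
(40 - 1*(-11))*B(7, 10) - 30 = (40 - 1*(-11))*10 - 30 = (40 + 11)*10 - 30 = 51*10 - 30 = 510 - 30 = 480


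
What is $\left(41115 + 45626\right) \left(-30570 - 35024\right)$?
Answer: $-5689689154$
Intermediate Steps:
$\left(41115 + 45626\right) \left(-30570 - 35024\right) = 86741 \left(-65594\right) = -5689689154$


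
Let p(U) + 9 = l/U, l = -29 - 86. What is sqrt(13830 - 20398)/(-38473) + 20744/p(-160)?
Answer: -663808/265 - 2*I*sqrt(1642)/38473 ≈ -2504.9 - 0.0021065*I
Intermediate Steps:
l = -115
p(U) = -9 - 115/U
sqrt(13830 - 20398)/(-38473) + 20744/p(-160) = sqrt(13830 - 20398)/(-38473) + 20744/(-9 - 115/(-160)) = sqrt(-6568)*(-1/38473) + 20744/(-9 - 115*(-1/160)) = (2*I*sqrt(1642))*(-1/38473) + 20744/(-9 + 23/32) = -2*I*sqrt(1642)/38473 + 20744/(-265/32) = -2*I*sqrt(1642)/38473 + 20744*(-32/265) = -2*I*sqrt(1642)/38473 - 663808/265 = -663808/265 - 2*I*sqrt(1642)/38473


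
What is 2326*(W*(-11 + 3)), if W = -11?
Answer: 204688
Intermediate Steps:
2326*(W*(-11 + 3)) = 2326*(-11*(-11 + 3)) = 2326*(-11*(-8)) = 2326*88 = 204688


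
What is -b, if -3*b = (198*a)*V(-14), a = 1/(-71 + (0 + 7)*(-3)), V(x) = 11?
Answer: -363/46 ≈ -7.8913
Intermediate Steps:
a = -1/92 (a = 1/(-71 + 7*(-3)) = 1/(-71 - 21) = 1/(-92) = -1/92 ≈ -0.010870)
b = 363/46 (b = -198*(-1/92)*11/3 = -(-33)*11/46 = -1/3*(-1089/46) = 363/46 ≈ 7.8913)
-b = -1*363/46 = -363/46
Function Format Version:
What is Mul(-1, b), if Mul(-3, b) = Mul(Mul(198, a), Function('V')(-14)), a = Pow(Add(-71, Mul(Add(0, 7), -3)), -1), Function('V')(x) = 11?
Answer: Rational(-363, 46) ≈ -7.8913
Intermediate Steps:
a = Rational(-1, 92) (a = Pow(Add(-71, Mul(7, -3)), -1) = Pow(Add(-71, -21), -1) = Pow(-92, -1) = Rational(-1, 92) ≈ -0.010870)
b = Rational(363, 46) (b = Mul(Rational(-1, 3), Mul(Mul(198, Rational(-1, 92)), 11)) = Mul(Rational(-1, 3), Mul(Rational(-99, 46), 11)) = Mul(Rational(-1, 3), Rational(-1089, 46)) = Rational(363, 46) ≈ 7.8913)
Mul(-1, b) = Mul(-1, Rational(363, 46)) = Rational(-363, 46)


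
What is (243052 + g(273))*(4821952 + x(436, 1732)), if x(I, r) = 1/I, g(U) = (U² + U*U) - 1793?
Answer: 820591170100141/436 ≈ 1.8821e+12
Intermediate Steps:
g(U) = -1793 + 2*U² (g(U) = (U² + U²) - 1793 = 2*U² - 1793 = -1793 + 2*U²)
(243052 + g(273))*(4821952 + x(436, 1732)) = (243052 + (-1793 + 2*273²))*(4821952 + 1/436) = (243052 + (-1793 + 2*74529))*(4821952 + 1/436) = (243052 + (-1793 + 149058))*(2102371073/436) = (243052 + 147265)*(2102371073/436) = 390317*(2102371073/436) = 820591170100141/436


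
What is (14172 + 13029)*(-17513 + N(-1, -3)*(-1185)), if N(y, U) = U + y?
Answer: -347438373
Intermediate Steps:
(14172 + 13029)*(-17513 + N(-1, -3)*(-1185)) = (14172 + 13029)*(-17513 + (-3 - 1)*(-1185)) = 27201*(-17513 - 4*(-1185)) = 27201*(-17513 + 4740) = 27201*(-12773) = -347438373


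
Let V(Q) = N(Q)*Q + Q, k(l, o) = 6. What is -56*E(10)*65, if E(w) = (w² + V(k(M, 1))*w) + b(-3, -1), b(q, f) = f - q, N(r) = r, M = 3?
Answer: -1900080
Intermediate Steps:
V(Q) = Q + Q² (V(Q) = Q*Q + Q = Q² + Q = Q + Q²)
E(w) = 2 + w² + 42*w (E(w) = (w² + (6*(1 + 6))*w) + (-1 - 1*(-3)) = (w² + (6*7)*w) + (-1 + 3) = (w² + 42*w) + 2 = 2 + w² + 42*w)
-56*E(10)*65 = -56*(2 + 10² + 42*10)*65 = -56*(2 + 100 + 420)*65 = -56*522*65 = -29232*65 = -1900080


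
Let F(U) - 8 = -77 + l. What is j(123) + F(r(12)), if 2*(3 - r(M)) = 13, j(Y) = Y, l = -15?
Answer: 39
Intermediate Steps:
r(M) = -7/2 (r(M) = 3 - ½*13 = 3 - 13/2 = -7/2)
F(U) = -84 (F(U) = 8 + (-77 - 15) = 8 - 92 = -84)
j(123) + F(r(12)) = 123 - 84 = 39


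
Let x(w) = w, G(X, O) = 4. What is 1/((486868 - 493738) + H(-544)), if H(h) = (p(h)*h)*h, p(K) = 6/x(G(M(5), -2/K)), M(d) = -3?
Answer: 1/437034 ≈ 2.2882e-6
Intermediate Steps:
p(K) = 3/2 (p(K) = 6/4 = 6*(1/4) = 3/2)
H(h) = 3*h**2/2 (H(h) = (3*h/2)*h = 3*h**2/2)
1/((486868 - 493738) + H(-544)) = 1/((486868 - 493738) + (3/2)*(-544)**2) = 1/(-6870 + (3/2)*295936) = 1/(-6870 + 443904) = 1/437034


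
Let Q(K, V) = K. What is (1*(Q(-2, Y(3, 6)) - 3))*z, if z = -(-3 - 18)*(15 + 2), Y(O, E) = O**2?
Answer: -1785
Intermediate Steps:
z = 357 (z = -(-21)*17 = -1*(-357) = 357)
(1*(Q(-2, Y(3, 6)) - 3))*z = (1*(-2 - 3))*357 = (1*(-5))*357 = -5*357 = -1785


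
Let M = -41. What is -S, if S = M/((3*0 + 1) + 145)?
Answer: 41/146 ≈ 0.28082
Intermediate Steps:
S = -41/146 (S = -41/((3*0 + 1) + 145) = -41/((0 + 1) + 145) = -41/(1 + 145) = -41/146 ≈ -0.28082)
-S = -1*(-41/146) = 41/146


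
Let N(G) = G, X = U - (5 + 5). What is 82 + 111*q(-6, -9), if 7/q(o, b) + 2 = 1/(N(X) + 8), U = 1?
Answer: -177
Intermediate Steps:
X = -9 (X = 1 - (5 + 5) = 1 - 1*10 = 1 - 10 = -9)
q(o, b) = -7/3 (q(o, b) = 7/(-2 + 1/(-9 + 8)) = 7/(-2 + 1/(-1)) = 7/(-2 - 1) = 7/(-3) = 7*(-⅓) = -7/3)
82 + 111*q(-6, -9) = 82 + 111*(-7/3) = 82 - 259 = -177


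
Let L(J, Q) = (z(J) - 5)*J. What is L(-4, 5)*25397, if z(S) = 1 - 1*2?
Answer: 609528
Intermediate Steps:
z(S) = -1 (z(S) = 1 - 2 = -1)
L(J, Q) = -6*J (L(J, Q) = (-1 - 5)*J = -6*J)
L(-4, 5)*25397 = -6*(-4)*25397 = 24*25397 = 609528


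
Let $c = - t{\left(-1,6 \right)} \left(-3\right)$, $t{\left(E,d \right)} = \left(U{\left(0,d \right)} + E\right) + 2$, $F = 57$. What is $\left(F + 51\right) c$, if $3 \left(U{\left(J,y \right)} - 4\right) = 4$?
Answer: $2052$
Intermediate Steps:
$U{\left(J,y \right)} = \frac{16}{3}$ ($U{\left(J,y \right)} = 4 + \frac{1}{3} \cdot 4 = 4 + \frac{4}{3} = \frac{16}{3}$)
$t{\left(E,d \right)} = \frac{22}{3} + E$ ($t{\left(E,d \right)} = \left(\frac{16}{3} + E\right) + 2 = \frac{22}{3} + E$)
$c = 19$ ($c = - (\frac{22}{3} - 1) \left(-3\right) = \left(-1\right) \frac{19}{3} \left(-3\right) = \left(- \frac{19}{3}\right) \left(-3\right) = 19$)
$\left(F + 51\right) c = \left(57 + 51\right) 19 = 108 \cdot 19 = 2052$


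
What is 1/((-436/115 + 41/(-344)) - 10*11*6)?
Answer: -39560/26264299 ≈ -0.0015062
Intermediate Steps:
1/((-436/115 + 41/(-344)) - 10*11*6) = 1/((-436*1/115 + 41*(-1/344)) - 110*6) = 1/((-436/115 - 41/344) - 660) = 1/(-154699/39560 - 660) = 1/(-26264299/39560) = -39560/26264299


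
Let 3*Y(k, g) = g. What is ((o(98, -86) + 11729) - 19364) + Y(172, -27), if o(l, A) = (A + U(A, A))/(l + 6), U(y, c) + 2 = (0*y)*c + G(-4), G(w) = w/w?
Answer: -795063/104 ≈ -7644.8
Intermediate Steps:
G(w) = 1
U(y, c) = -1 (U(y, c) = -2 + ((0*y)*c + 1) = -2 + (0*c + 1) = -2 + (0 + 1) = -2 + 1 = -1)
Y(k, g) = g/3
o(l, A) = (-1 + A)/(6 + l) (o(l, A) = (A - 1)/(l + 6) = (-1 + A)/(6 + l))
((o(98, -86) + 11729) - 19364) + Y(172, -27) = (((-1 - 86)/(6 + 98) + 11729) - 19364) + (⅓)*(-27) = ((-87/104 + 11729) - 19364) - 9 = (1219729/104 - 19364) - 9 = -794127/104 - 9 = -795063/104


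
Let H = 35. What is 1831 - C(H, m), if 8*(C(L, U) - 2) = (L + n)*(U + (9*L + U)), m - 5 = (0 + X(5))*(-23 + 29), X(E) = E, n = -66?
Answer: 26567/8 ≈ 3320.9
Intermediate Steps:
m = 35 (m = 5 + (0 + 5)*(-23 + 29) = 5 + 5*6 = 5 + 30 = 35)
C(L, U) = 2 + (-66 + L)*(2*U + 9*L)/8 (C(L, U) = 2 + ((L - 66)*(U + (9*L + U)))/8 = 2 + ((-66 + L)*(U + (U + 9*L)))/8 = 2 + ((-66 + L)*(2*U + 9*L))/8 = 2 + (-66 + L)*(2*U + 9*L)/8)
1831 - C(H, m) = 1831 - (2 - 297/4*35 - 33/2*35 + (9/8)*35² + (¼)*35*35) = 1831 - (2 - 10395/4 - 1155/2 + (9/8)*1225 + 1225/4) = 1831 - (2 - 10395/4 - 1155/2 + 11025/8 + 1225/4) = 1831 - 1*(-11919/8) = 1831 + 11919/8 = 26567/8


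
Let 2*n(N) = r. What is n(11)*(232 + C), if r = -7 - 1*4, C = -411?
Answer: 1969/2 ≈ 984.50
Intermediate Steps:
r = -11 (r = -7 - 4 = -11)
n(N) = -11/2 (n(N) = (½)*(-11) = -11/2)
n(11)*(232 + C) = -11*(232 - 411)/2 = -11/2*(-179) = 1969/2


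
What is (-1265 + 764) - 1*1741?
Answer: -2242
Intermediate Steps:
(-1265 + 764) - 1*1741 = -501 - 1741 = -2242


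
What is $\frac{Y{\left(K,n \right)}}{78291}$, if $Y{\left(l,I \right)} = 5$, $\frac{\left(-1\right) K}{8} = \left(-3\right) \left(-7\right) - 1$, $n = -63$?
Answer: $\frac{5}{78291} \approx 6.3864 \cdot 10^{-5}$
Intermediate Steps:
$K = -160$ ($K = - 8 \left(\left(-3\right) \left(-7\right) - 1\right) = - 8 \left(21 - 1\right) = \left(-8\right) 20 = -160$)
$\frac{Y{\left(K,n \right)}}{78291} = \frac{5}{78291}$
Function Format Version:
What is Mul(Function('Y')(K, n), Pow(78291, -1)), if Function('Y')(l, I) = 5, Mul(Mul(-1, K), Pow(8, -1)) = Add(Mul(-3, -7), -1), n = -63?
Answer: Rational(5, 78291) ≈ 6.3864e-5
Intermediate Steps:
K = -160 (K = Mul(-8, Add(Mul(-3, -7), -1)) = Mul(-8, Add(21, -1)) = Mul(-8, 20) = -160)
Mul(Function('Y')(K, n), Pow(78291, -1)) = Mul(5, Pow(78291, -1)) = Mul(5, Rational(1, 78291)) = Rational(5, 78291)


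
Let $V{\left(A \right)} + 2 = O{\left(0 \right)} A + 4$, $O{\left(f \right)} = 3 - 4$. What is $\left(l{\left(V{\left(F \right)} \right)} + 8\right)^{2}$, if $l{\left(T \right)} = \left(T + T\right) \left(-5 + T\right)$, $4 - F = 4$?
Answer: $16$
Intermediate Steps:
$F = 0$ ($F = 4 - 4 = 0$)
$O{\left(f \right)} = -1$ ($O{\left(f \right)} = 3 - 4 = -1$)
$V{\left(A \right)} = 2 - A$ ($V{\left(A \right)} = -2 - \left(-4 + A\right) = 2 - A$)
$l{\left(T \right)} = 2 T \left(-5 + T\right)$
$\left(l{\left(V{\left(F \right)} \right)} + 8\right)^{2} = \left(2 \left(2 - 0\right) \left(-5 + \left(2 - 0\right)\right) + 8\right)^{2} = \left(2 \left(2 + 0\right) \left(-5 + \left(2 + 0\right)\right) + 8\right)^{2} = \left(2 \cdot 2 \left(-5 + 2\right) + 8\right)^{2} = \left(2 \cdot 2 \left(-3\right) + 8\right)^{2} = \left(-12 + 8\right)^{2} = \left(-4\right)^{2} = 16$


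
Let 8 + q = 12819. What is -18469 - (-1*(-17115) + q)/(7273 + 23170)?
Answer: -562281693/30443 ≈ -18470.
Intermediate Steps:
q = 12811 (q = -8 + 12819 = 12811)
-18469 - (-1*(-17115) + q)/(7273 + 23170) = -18469 - (-1*(-17115) + 12811)/(7273 + 23170) = -18469 - (17115 + 12811)/30443 = -18469 - 29926/30443 = -562281693/30443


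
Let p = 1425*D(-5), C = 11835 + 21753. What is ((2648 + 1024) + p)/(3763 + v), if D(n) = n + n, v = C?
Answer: -258/911 ≈ -0.28321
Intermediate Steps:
C = 33588
v = 33588
D(n) = 2*n
p = -14250 (p = 1425*(2*(-5)) = 1425*(-10) = -14250)
((2648 + 1024) + p)/(3763 + v) = ((2648 + 1024) - 14250)/(3763 + 33588) = (3672 - 14250)/37351 = -10578*1/37351 = -258/911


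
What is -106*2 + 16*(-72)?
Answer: -1364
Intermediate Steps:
-106*2 + 16*(-72) = -212 - 1152 = -1364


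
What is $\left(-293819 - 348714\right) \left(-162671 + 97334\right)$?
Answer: $41981178621$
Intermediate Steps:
$\left(-293819 - 348714\right) \left(-162671 + 97334\right) = \left(-642533\right) \left(-65337\right) = 41981178621$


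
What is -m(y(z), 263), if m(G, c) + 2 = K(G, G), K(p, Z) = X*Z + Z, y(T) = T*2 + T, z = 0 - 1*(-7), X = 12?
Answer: -271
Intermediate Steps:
z = 7 (z = 0 + 7 = 7)
y(T) = 3*T (y(T) = 2*T + T = 3*T)
K(p, Z) = 13*Z (K(p, Z) = 12*Z + Z = 13*Z)
m(G, c) = -2 + 13*G
-m(y(z), 263) = -(-2 + 13*(3*7)) = -(-2 + 13*21) = -(-2 + 273) = -1*271 = -271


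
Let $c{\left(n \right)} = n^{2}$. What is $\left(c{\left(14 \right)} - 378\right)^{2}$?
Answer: $33124$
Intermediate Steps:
$\left(c{\left(14 \right)} - 378\right)^{2} = \left(14^{2} - 378\right)^{2} = \left(196 - 378\right)^{2} = \left(-182\right)^{2} = 33124$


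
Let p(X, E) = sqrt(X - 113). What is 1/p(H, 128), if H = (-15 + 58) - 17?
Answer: -I*sqrt(87)/87 ≈ -0.10721*I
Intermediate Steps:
H = 26 (H = 43 - 17 = 26)
p(X, E) = sqrt(-113 + X)
1/p(H, 128) = 1/(sqrt(-113 + 26)) = 1/(sqrt(-87)) = 1/(I*sqrt(87)) = -I*sqrt(87)/87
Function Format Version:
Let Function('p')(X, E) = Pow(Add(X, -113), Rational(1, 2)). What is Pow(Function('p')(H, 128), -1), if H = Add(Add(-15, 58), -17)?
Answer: Mul(Rational(-1, 87), I, Pow(87, Rational(1, 2))) ≈ Mul(-0.10721, I)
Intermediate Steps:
H = 26 (H = Add(43, -17) = 26)
Function('p')(X, E) = Pow(Add(-113, X), Rational(1, 2))
Pow(Function('p')(H, 128), -1) = Pow(Pow(Add(-113, 26), Rational(1, 2)), -1) = Pow(Pow(-87, Rational(1, 2)), -1) = Pow(Mul(I, Pow(87, Rational(1, 2))), -1) = Mul(Rational(-1, 87), I, Pow(87, Rational(1, 2)))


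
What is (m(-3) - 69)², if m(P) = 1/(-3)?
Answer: 43264/9 ≈ 4807.1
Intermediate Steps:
m(P) = -⅓
(m(-3) - 69)² = (-⅓ - 69)² = (-208/3)² = 43264/9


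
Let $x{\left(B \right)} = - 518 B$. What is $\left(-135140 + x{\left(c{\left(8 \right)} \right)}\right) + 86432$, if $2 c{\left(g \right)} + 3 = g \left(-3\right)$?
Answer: $-41715$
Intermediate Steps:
$c{\left(g \right)} = - \frac{3}{2} - \frac{3 g}{2}$ ($c{\left(g \right)} = - \frac{3}{2} + \frac{g \left(-3\right)}{2} = - \frac{3}{2} + \frac{\left(-3\right) g}{2} = - \frac{3}{2} - \frac{3 g}{2}$)
$\left(-135140 + x{\left(c{\left(8 \right)} \right)}\right) + 86432 = \left(-135140 - 518 \left(- \frac{3}{2} - 12\right)\right) + 86432 = \left(-135140 - -6993\right) + 86432 = \left(-135140 + 6993\right) + 86432 = -128147 + 86432 = -41715$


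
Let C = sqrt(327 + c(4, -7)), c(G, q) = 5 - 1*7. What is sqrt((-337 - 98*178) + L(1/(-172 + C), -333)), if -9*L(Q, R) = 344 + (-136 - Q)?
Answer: sqrt(-27560765 + 801185*sqrt(13))/(3*sqrt(172 - 5*sqrt(13))) ≈ 133.43*I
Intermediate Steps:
c(G, q) = -2 (c(G, q) = 5 - 7 = -2)
C = 5*sqrt(13) (C = sqrt(327 - 2) = sqrt(325) = 5*sqrt(13) ≈ 18.028)
L(Q, R) = -208/9 + Q/9 (L(Q, R) = -(344 + (-136 - Q))/9 = -(208 - Q)/9 = -208/9 + Q/9)
sqrt((-337 - 98*178) + L(1/(-172 + C), -333)) = sqrt((-337 - 98*178) + (-208/9 + 1/(9*(-172 + 5*sqrt(13))))) = sqrt((-337 - 17444) + (-208/9 + 1/(9*(-172 + 5*sqrt(13))))) = sqrt(-17781 + (-208/9 + 1/(9*(-172 + 5*sqrt(13))))) = sqrt(-160237/9 + 1/(9*(-172 + 5*sqrt(13))))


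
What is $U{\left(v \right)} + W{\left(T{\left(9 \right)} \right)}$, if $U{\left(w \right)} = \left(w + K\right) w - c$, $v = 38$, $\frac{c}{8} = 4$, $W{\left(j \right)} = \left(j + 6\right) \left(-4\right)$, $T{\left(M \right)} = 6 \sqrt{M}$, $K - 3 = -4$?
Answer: $1278$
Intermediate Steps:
$K = -1$ ($K = 3 - 4 = -1$)
$W{\left(j \right)} = -24 - 4 j$ ($W{\left(j \right)} = \left(6 + j\right) \left(-4\right) = -24 - 4 j$)
$c = 32$ ($c = 8 \cdot 4 = 32$)
$U{\left(w \right)} = -32 + w \left(-1 + w\right)$ ($U{\left(w \right)} = \left(w - 1\right) w - 32 = \left(-1 + w\right) w - 32 = w \left(-1 + w\right) - 32 = -32 + w \left(-1 + w\right)$)
$U{\left(v \right)} + W{\left(T{\left(9 \right)} \right)} = \left(-32 + 38^{2} - 38\right) - \left(24 + 4 \cdot 6 \sqrt{9}\right) = \left(-32 + 1444 - 38\right) - \left(24 + 4 \cdot 6 \cdot 3\right) = 1374 - 96 = 1278$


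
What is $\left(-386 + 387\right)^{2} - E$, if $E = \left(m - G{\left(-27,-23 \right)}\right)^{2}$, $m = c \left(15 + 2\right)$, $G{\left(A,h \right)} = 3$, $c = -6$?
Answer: $-11024$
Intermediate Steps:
$m = -102$ ($m = - 6 \left(15 + 2\right) = \left(-6\right) 17 = -102$)
$E = 11025$ ($E = \left(-102 - 3\right)^{2} = \left(-105\right)^{2} = 11025$)
$\left(-386 + 387\right)^{2} - E = \left(-386 + 387\right)^{2} - 11025 = 1^{2} - 11025 = 1 - 11025 = -11024$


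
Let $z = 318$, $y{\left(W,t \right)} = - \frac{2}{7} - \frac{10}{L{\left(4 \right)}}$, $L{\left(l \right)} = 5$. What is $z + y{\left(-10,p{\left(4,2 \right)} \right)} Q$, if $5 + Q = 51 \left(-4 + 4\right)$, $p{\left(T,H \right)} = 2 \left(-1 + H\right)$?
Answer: $\frac{2306}{7} \approx 329.43$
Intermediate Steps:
$p{\left(T,H \right)} = -2 + 2 H$
$y{\left(W,t \right)} = - \frac{16}{7}$ ($y{\left(W,t \right)} = - \frac{2}{7} - \frac{10}{5} = \left(-2\right) \frac{1}{7} - 2 = - \frac{2}{7} - 2 = - \frac{16}{7}$)
$Q = -5$ ($Q = -5 + 51 \left(-4 + 4\right) = -5 + 51 \cdot 0 = -5 + 0 = -5$)
$z + y{\left(-10,p{\left(4,2 \right)} \right)} Q = 318 - - \frac{80}{7} = 318 + \frac{80}{7} = \frac{2306}{7}$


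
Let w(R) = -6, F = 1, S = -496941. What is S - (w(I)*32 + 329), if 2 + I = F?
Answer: -497078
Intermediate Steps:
I = -1 (I = -2 + 1 = -1)
S - (w(I)*32 + 329) = -496941 - (-6*32 + 329) = -496941 - (-192 + 329) = -496941 - 1*137 = -496941 - 137 = -497078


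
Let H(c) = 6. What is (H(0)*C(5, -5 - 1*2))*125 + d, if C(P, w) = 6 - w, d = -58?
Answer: 9692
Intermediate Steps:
(H(0)*C(5, -5 - 1*2))*125 + d = (6*(6 - (-5 - 1*2)))*125 - 58 = (6*(6 - (-5 - 2)))*125 - 58 = (6*(6 - 1*(-7)))*125 - 58 = (6*(6 + 7))*125 - 58 = (6*13)*125 - 58 = 78*125 - 58 = 9750 - 58 = 9692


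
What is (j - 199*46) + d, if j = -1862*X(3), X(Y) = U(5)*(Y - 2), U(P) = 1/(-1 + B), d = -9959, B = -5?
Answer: -56408/3 ≈ -18803.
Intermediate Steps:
U(P) = -1/6 (U(P) = 1/(-1 - 5) = 1/(-6) = -1/6)
X(Y) = 1/3 - Y/6 (X(Y) = -(Y - 2)/6 = -(-2 + Y)/6 = 1/3 - Y/6)
j = 931/3 (j = -1862*(1/3 - 1/6*3) = -1862*(1/3 - 1/2) = -1862*(-1/6) = 931/3 ≈ 310.33)
(j - 199*46) + d = (931/3 - 199*46) - 9959 = (931/3 - 9154) - 9959 = -26531/3 - 9959 = -56408/3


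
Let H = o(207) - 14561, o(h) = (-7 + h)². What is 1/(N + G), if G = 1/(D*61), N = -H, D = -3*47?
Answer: -8601/218800840 ≈ -3.9310e-5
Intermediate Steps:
D = -141
H = 25439 (H = (-7 + 207)² - 14561 = 200² - 14561 = 40000 - 14561 = 25439)
N = -25439 (N = -1*25439 = -25439)
G = -1/8601 (G = 1/(-141*61) = 1/(-8601) = -1/8601 ≈ -0.00011627)
1/(N + G) = 1/(-25439 - 1/8601) = 1/(-218800840/8601) = -8601/218800840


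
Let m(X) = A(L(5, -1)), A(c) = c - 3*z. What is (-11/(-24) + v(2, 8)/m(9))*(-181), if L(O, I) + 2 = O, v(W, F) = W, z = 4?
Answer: -3077/72 ≈ -42.736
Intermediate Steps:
L(O, I) = -2 + O
A(c) = -12 + c (A(c) = c - 3*4 = c - 12 = -12 + c)
m(X) = -9 (m(X) = -12 + (-2 + 5) = -12 + 3 = -9)
(-11/(-24) + v(2, 8)/m(9))*(-181) = (-11/(-24) + 2/(-9))*(-181) = (-11*(-1/24) + 2*(-1/9))*(-181) = (11/24 - 2/9)*(-181) = (17/72)*(-181) = -3077/72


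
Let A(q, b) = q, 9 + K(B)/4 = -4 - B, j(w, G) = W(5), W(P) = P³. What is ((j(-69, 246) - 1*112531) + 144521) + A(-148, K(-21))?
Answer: 31967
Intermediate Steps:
j(w, G) = 125 (j(w, G) = 5³ = 125)
K(B) = -52 - 4*B (K(B) = -36 + 4*(-4 - B) = -36 + (-16 - 4*B) = -52 - 4*B)
((j(-69, 246) - 1*112531) + 144521) + A(-148, K(-21)) = ((125 - 1*112531) + 144521) - 148 = ((125 - 112531) + 144521) - 148 = (-112406 + 144521) - 148 = 32115 - 148 = 31967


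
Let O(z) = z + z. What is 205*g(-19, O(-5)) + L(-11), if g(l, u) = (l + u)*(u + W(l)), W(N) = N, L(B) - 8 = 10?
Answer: 172423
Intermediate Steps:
L(B) = 18 (L(B) = 8 + 10 = 18)
O(z) = 2*z
g(l, u) = (l + u)² (g(l, u) = (l + u)*(u + l) = (l + u)*(l + u) = (l + u)²)
205*g(-19, O(-5)) + L(-11) = 205*((-19)² + (2*(-5))² + 2*(-19)*(2*(-5))) + 18 = 205*(361 + (-10)² + 2*(-19)*(-10)) + 18 = 205*(361 + 100 + 380) + 18 = 205*841 + 18 = 172405 + 18 = 172423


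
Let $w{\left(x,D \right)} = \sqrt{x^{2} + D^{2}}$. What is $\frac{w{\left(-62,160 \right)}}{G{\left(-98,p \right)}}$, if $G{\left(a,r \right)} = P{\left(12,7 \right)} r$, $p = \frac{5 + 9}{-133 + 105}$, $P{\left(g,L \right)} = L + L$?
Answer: $- \frac{2 \sqrt{7361}}{7} \approx -24.513$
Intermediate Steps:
$P{\left(g,L \right)} = 2 L$
$w{\left(x,D \right)} = \sqrt{D^{2} + x^{2}}$
$p = - \frac{1}{2}$ ($p = \frac{14}{-28} = 14 \left(- \frac{1}{28}\right) = - \frac{1}{2} \approx -0.5$)
$G{\left(a,r \right)} = 14 r$ ($G{\left(a,r \right)} = 2 \cdot 7 r = 14 r$)
$\frac{w{\left(-62,160 \right)}}{G{\left(-98,p \right)}} = \frac{\sqrt{160^{2} + \left(-62\right)^{2}}}{14 \left(- \frac{1}{2}\right)} = \frac{\sqrt{25600 + 3844}}{-7} = \sqrt{29444} \left(- \frac{1}{7}\right) = 2 \sqrt{7361} \left(- \frac{1}{7}\right) = - \frac{2 \sqrt{7361}}{7}$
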